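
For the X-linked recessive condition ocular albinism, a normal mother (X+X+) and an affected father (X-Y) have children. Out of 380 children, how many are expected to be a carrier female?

Cross: X+X+ × X-Y
Offspring: 2 X+X-, 2 X+Y
Probability of a carrier female: 2/4 = 1/2
Expected count = 1/2 × 380 = 190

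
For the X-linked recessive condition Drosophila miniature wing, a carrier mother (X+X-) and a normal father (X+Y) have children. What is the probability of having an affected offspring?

Cross: X+X- × X+Y
Offspring: 1 X+X+, 1 X+Y, 1 X+X-, 1 X-Y
Probability of an affected offspring: 1/4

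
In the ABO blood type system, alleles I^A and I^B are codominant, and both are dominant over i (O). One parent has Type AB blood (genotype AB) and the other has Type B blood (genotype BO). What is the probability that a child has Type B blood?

Cross: AB × BO
Possible offspring genotypes: 1 AB, 1 AO, 1 BB, 1 BO
Blood type counts: 1 Type AB, 1 Type A, 2 Type B
Probability of Type B: 2/4 = 1/2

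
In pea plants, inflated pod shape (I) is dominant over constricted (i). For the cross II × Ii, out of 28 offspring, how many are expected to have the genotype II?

Punnett square for II × Ii:
Offspring genotypes: 2 II, 2 Ii
Total offspring: 4
Count with target: 2
Probability: 2/4 = 1/2
Expected count = 1/2 × 28 = 14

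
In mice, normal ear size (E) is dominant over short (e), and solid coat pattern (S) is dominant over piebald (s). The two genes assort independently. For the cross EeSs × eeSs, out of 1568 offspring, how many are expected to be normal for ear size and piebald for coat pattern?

Dihybrid cross EeSs × eeSs — consider each gene separately:
ear size: Ee × ee → 2 Ee, 2 ee → 2 E_ : 2 ee (out of 4)
coat pattern: Ss × Ss → 1 SS, 2 Ss, 1 ss → 3 S_ : 1 ss (out of 4)
Looking for: normal (E_) and piebald (ss)
P(normal) = 2/4, P(piebald) = 1/4
P(both) = 2/4 × 1/4 = 2/16 = 1/8
Expected count = 1/8 × 1568 = 196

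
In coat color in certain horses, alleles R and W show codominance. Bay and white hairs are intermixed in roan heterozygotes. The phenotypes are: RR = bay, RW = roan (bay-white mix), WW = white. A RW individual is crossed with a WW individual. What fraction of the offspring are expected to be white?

Punnett square for RW × WW:
Offspring genotypes: 2 RW, 2 WW
Phenotype counts: 2 roan (bay-white mix), 2 white
white: 2 out of 4
Probability: 2/4 = 1/2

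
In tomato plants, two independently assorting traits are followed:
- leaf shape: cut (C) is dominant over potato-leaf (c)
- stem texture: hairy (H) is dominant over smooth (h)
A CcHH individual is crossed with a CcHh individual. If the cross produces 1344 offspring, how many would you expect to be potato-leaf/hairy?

Dihybrid cross CcHH × CcHh — consider each gene separately:
leaf shape: Cc × Cc → 1 CC, 2 Cc, 1 cc → 3 C_ : 1 cc (out of 4)
stem texture: HH × Hh → 2 HH, 2 Hh → 4 H_ (out of 4)
Combine (counts out of 4 × 4 = 16): cut/hairy (C_H_) = 3×4 = 12; potato-leaf/hairy (ccH_) = 1×4 = 4
Phenotype counts (out of 16): 12 cut/hairy, 4 potato-leaf/hairy
potato-leaf/hairy: 4 out of 16 → fraction 1/4
Expected count = 1/4 × 1344 = 336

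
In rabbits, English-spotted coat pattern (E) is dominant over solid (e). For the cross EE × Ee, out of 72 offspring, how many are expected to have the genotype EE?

Punnett square for EE × Ee:
Offspring genotypes: 2 EE, 2 Ee
Total offspring: 4
Count with target: 2
Probability: 2/4 = 1/2
Expected count = 1/2 × 72 = 36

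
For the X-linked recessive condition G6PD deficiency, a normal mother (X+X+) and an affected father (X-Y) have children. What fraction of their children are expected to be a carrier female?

Cross: X+X+ × X-Y
Offspring: 2 X+X-, 2 X+Y
Probability of a carrier female: 2/4 = 1/2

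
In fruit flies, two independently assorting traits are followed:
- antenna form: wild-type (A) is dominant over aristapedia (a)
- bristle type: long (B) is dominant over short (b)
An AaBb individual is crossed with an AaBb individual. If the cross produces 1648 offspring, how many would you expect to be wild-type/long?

Dihybrid cross AaBb × AaBb — consider each gene separately:
antenna form: Aa × Aa → 1 AA, 2 Aa, 1 aa → 3 A_ : 1 aa (out of 4)
bristle type: Bb × Bb → 1 BB, 2 Bb, 1 bb → 3 B_ : 1 bb (out of 4)
Combine (counts out of 4 × 4 = 16): wild-type/long (A_B_) = 3×3 = 9; wild-type/short (A_bb) = 3×1 = 3; aristapedia/long (aaB_) = 1×3 = 3; aristapedia/short (aabb) = 1×1 = 1
Phenotype counts (out of 16): 9 wild-type/long, 3 wild-type/short, 3 aristapedia/long, 1 aristapedia/short
wild-type/long: 9 out of 16 → fraction 9/16
Expected count = 9/16 × 1648 = 927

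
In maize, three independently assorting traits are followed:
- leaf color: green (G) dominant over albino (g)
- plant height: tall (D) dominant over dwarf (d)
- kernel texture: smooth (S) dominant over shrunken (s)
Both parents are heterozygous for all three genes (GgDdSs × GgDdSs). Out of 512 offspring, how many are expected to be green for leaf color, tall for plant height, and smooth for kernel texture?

Trihybrid cross: GgDdSs × GgDdSs
Each trait segregates independently with a 3:1 phenotypic ratio, so each gene contributes 3/4 (dominant) or 1/4 (recessive).
Target: green (leaf color), tall (plant height), smooth (kernel texture)
Probability = product of independent per-trait probabilities
= 3/4 × 3/4 × 3/4 = 27/64
Expected count = 27/64 × 512 = 216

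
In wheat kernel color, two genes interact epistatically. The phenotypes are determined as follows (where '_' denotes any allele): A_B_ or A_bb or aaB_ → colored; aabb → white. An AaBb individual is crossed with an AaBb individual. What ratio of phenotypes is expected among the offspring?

Cross: AaBb × AaBb — consider each gene separately:
A gene: Aa × Aa → 1 AA, 2 Aa, 1 aa → 3 A_ : 1 aa (out of 4)
B gene: Bb × Bb → 1 BB, 2 Bb, 1 bb → 3 B_ : 1 bb (out of 4)
Genotype classes (out of 4 × 4 = 16): A_B_ = 3×3 = 9; A_bb = 3×1 = 3; aaB_ = 1×3 = 3; aabb = 1×1 = 1
Apply the phenotype rules: A_B_ (9) + A_bb (3) + aaB_ (3) → colored; aabb (1) → white
Phenotype counts (out of 16): 15 colored, 1 white
Ratio: 15 colored : 1 white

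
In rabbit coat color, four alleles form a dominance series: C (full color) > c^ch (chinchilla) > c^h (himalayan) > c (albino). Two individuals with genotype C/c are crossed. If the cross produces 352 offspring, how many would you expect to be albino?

Cross: C/c × C/c
Allele dominance: C > c^ch > c^h > c
Offspring genotypes: 1 C/C, 2 C/c, 1 c/c
Phenotype counts: 3 full color, 1 albino
albino: 1 out of 4 → fraction 1/4
Expected count = 1/4 × 352 = 88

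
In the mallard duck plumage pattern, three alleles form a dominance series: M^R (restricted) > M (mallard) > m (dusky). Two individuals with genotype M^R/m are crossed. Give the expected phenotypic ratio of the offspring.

Cross: M^R/m × M^R/m
Allele dominance: M^R > M > m
Offspring genotypes: 1 M^R/M^R, 2 M^R/m, 1 m/m
Phenotype counts: 3 restricted, 1 dusky
Ratio: 3 restricted : 1 dusky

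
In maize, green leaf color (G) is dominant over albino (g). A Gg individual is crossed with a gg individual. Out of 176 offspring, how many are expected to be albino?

Punnett square for Gg × gg:
Offspring genotypes: 2 Gg, 2 gg
green: 2, albino: 2
albino: 2 out of 4 → fraction 1/2
Expected count = 1/2 × 176 = 88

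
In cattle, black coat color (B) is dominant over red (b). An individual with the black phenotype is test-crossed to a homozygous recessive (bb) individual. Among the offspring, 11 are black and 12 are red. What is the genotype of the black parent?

Test cross: ? × bb
Offspring: 11 black, 12 red — approximately 1:1.
A 1:1 ratio in a test cross indicates the unknown parent is heterozygous (Bb).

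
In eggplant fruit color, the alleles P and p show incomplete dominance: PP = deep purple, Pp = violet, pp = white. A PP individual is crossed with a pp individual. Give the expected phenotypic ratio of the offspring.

Punnett square for PP × pp:
Offspring genotypes: 4 Pp
Phenotype counts: 4 violet
Ratio: all violet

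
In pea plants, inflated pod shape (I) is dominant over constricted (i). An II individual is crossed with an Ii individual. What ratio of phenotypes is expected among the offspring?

Punnett square for II × Ii:
Offspring genotypes: 2 II, 2 Ii
inflated: 4, constricted: 0
Ratio: all inflated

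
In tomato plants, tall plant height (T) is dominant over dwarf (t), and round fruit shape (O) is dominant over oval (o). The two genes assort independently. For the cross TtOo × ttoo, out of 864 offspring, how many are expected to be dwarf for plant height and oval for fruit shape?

Dihybrid cross TtOo × ttoo — consider each gene separately:
plant height: Tt × tt → 2 Tt, 2 tt → 2 T_ : 2 tt (out of 4)
fruit shape: Oo × oo → 2 Oo, 2 oo → 2 O_ : 2 oo (out of 4)
Looking for: dwarf (tt) and oval (oo)
P(dwarf) = 2/4, P(oval) = 2/4
P(both) = 2/4 × 2/4 = 4/16 = 1/4
Expected count = 1/4 × 864 = 216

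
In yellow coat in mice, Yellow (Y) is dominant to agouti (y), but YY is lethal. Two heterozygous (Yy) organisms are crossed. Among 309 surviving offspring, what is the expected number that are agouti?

Cross: Yy × Yy
Punnett square offspring (before lethality): 1 YY, 2 Yy, 1 yy
The YY genotype is lethal (embryos die); surviving offspring: 2 Yy, 1 yy
agouti: 1 out of 3 → fraction 1/3
Expected count = 1/3 × 309 = 103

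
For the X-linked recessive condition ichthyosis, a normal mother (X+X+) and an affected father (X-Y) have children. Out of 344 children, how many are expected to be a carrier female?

Cross: X+X+ × X-Y
Offspring: 2 X+X-, 2 X+Y
Probability of a carrier female: 2/4 = 1/2
Expected count = 1/2 × 344 = 172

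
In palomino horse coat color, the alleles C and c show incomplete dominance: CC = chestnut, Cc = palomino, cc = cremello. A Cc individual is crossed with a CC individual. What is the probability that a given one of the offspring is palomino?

Punnett square for Cc × CC:
Offspring genotypes: 2 CC, 2 Cc
Phenotype counts: 2 chestnut, 2 palomino
palomino: 2 out of 4
Probability: 2/4 = 1/2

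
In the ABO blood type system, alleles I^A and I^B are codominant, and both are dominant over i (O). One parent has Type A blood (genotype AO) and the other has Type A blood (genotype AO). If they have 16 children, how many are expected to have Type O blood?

Cross: AO × AO
Possible offspring genotypes: 1 AA, 2 AO, 1 OO
Blood type counts: 3 Type A, 1 Type O
Probability of Type O: 1/4
Expected count = 1/4 × 16 = 4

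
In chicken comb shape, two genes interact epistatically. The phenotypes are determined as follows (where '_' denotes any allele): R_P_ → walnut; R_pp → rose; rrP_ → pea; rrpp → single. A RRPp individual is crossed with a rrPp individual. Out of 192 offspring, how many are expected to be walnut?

Cross: RRPp × rrPp — consider each gene separately:
R gene: RR × rr → 4 Rr → 4 R_ (out of 4)
P gene: Pp × Pp → 1 PP, 2 Pp, 1 pp → 3 P_ : 1 pp (out of 4)
Genotype classes (out of 4 × 4 = 16): R_P_ = 4×3 = 12; R_pp = 4×1 = 4
Apply the phenotype rules: R_P_ (12) → walnut; R_pp (4) → rose
Phenotype counts (out of 16): 12 walnut, 4 rose
walnut: 12 out of 16 → fraction 3/4
Expected count = 3/4 × 192 = 144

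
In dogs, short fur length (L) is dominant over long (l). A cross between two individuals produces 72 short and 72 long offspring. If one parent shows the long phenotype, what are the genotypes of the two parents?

Observed offspring: 72 short, 72 long
The observed ratio simplifies to 1:1. One parent shows long, so its genotype must be ll. A 1:1 offspring split requires the other parent to be heterozygous (Ll).
Parent genotypes: ll × Ll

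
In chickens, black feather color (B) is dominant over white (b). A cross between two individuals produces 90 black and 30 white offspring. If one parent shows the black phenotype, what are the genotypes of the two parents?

Observed offspring: 90 black, 30 white
The observed ratio simplifies to 3:1. White (bb) offspring appear, so each parent must contribute one b allele. The parent stated to show black carries B, so it is Bb. The other parent is then either Bb or bb: Bb × bb would give a 1:1 split, whereas Bb × Bb gives 3:1 — matching the data. So both parents are heterozygous (Bb × Bb).
Parent genotypes: Bb × Bb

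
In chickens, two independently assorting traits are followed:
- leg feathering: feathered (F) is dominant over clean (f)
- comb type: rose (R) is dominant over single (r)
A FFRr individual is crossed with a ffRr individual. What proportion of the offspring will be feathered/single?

Dihybrid cross FFRr × ffRr — consider each gene separately:
leg feathering: FF × ff → 4 Ff → 4 F_ (out of 4)
comb type: Rr × Rr → 1 RR, 2 Rr, 1 rr → 3 R_ : 1 rr (out of 4)
Combine (counts out of 4 × 4 = 16): feathered/rose (F_R_) = 4×3 = 12; feathered/single (F_rr) = 4×1 = 4
Phenotype counts (out of 16): 12 feathered/rose, 4 feathered/single
feathered/single: 4 out of 16
Probability: 4/16 = 1/4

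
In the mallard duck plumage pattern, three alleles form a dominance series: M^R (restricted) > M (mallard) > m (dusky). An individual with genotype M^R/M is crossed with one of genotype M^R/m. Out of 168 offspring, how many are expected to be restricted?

Cross: M^R/M × M^R/m
Allele dominance: M^R > M > m
Offspring genotypes: 1 M^R/M^R, 1 M^R/m, 1 M^R/M, 1 M/m
Phenotype counts: 3 restricted, 1 mallard
restricted: 3 out of 4 → fraction 3/4
Expected count = 3/4 × 168 = 126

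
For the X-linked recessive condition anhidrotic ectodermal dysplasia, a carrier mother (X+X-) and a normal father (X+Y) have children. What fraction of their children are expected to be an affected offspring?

Cross: X+X- × X+Y
Offspring: 1 X+X+, 1 X+Y, 1 X+X-, 1 X-Y
Probability of an affected offspring: 1/4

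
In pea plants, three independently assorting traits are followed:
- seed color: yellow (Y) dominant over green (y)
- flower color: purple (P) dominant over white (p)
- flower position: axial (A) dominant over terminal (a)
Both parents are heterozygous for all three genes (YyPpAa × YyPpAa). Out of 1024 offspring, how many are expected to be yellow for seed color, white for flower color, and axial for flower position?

Trihybrid cross: YyPpAa × YyPpAa
Each trait segregates independently with a 3:1 phenotypic ratio, so each gene contributes 3/4 (dominant) or 1/4 (recessive).
Target: yellow (seed color), white (flower color), axial (flower position)
Probability = product of independent per-trait probabilities
= 3/4 × 1/4 × 3/4 = 9/64
Expected count = 9/64 × 1024 = 144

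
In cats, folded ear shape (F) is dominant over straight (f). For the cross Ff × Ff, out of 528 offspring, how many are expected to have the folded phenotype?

Punnett square for Ff × Ff:
Offspring genotypes: 1 FF, 2 Ff, 1 ff
Total offspring: 4
Count with target: 3
Probability: 3/4
Expected count = 3/4 × 528 = 396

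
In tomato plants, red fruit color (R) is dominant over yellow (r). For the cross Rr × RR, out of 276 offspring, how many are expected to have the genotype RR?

Punnett square for Rr × RR:
Offspring genotypes: 2 RR, 2 Rr
Total offspring: 4
Count with target: 2
Probability: 2/4 = 1/2
Expected count = 1/2 × 276 = 138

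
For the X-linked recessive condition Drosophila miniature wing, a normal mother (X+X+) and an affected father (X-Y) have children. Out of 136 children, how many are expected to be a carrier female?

Cross: X+X+ × X-Y
Offspring: 2 X+X-, 2 X+Y
Probability of a carrier female: 2/4 = 1/2
Expected count = 1/2 × 136 = 68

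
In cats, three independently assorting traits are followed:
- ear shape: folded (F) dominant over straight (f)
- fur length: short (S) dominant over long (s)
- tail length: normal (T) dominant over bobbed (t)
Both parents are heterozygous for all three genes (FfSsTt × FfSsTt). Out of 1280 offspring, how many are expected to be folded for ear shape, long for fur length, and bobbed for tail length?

Trihybrid cross: FfSsTt × FfSsTt
Each trait segregates independently with a 3:1 phenotypic ratio, so each gene contributes 3/4 (dominant) or 1/4 (recessive).
Target: folded (ear shape), long (fur length), bobbed (tail length)
Probability = product of independent per-trait probabilities
= 3/4 × 1/4 × 1/4 = 3/64
Expected count = 3/64 × 1280 = 60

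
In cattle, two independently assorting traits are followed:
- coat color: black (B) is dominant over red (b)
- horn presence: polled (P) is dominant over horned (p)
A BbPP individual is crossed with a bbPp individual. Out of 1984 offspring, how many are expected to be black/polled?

Dihybrid cross BbPP × bbPp — consider each gene separately:
coat color: Bb × bb → 2 Bb, 2 bb → 2 B_ : 2 bb (out of 4)
horn presence: PP × Pp → 2 PP, 2 Pp → 4 P_ (out of 4)
Combine (counts out of 4 × 4 = 16): black/polled (B_P_) = 2×4 = 8; red/polled (bbP_) = 2×4 = 8
Phenotype counts (out of 16): 8 black/polled, 8 red/polled
black/polled: 8 out of 16 → fraction 1/2
Expected count = 1/2 × 1984 = 992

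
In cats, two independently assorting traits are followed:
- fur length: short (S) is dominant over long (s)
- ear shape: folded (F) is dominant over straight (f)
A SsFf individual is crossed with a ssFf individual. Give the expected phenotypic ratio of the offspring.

Dihybrid cross SsFf × ssFf — consider each gene separately:
fur length: Ss × ss → 2 Ss, 2 ss → 2 S_ : 2 ss (out of 4)
ear shape: Ff × Ff → 1 FF, 2 Ff, 1 ff → 3 F_ : 1 ff (out of 4)
Combine (counts out of 4 × 4 = 16): short/folded (S_F_) = 2×3 = 6; short/straight (S_ff) = 2×1 = 2; long/folded (ssF_) = 2×3 = 6; long/straight (ssff) = 2×1 = 2
Phenotype counts (out of 16): 6 short/folded, 2 short/straight, 6 long/folded, 2 long/straight
Ratio: 3 short/folded : 1 short/straight : 3 long/folded : 1 long/straight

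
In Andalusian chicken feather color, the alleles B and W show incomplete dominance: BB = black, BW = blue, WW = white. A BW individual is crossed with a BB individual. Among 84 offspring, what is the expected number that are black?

Punnett square for BW × BB:
Offspring genotypes: 2 BB, 2 BW
Phenotype counts: 2 black, 2 blue
black: 2 out of 4 → fraction 1/2
Expected count = 1/2 × 84 = 42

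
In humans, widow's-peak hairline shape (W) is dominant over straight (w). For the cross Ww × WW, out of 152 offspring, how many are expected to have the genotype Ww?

Punnett square for Ww × WW:
Offspring genotypes: 2 WW, 2 Ww
Total offspring: 4
Count with target: 2
Probability: 2/4 = 1/2
Expected count = 1/2 × 152 = 76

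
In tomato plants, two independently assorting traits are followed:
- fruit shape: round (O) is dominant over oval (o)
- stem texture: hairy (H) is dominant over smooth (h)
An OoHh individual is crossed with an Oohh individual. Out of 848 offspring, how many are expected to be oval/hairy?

Dihybrid cross OoHh × Oohh — consider each gene separately:
fruit shape: Oo × Oo → 1 OO, 2 Oo, 1 oo → 3 O_ : 1 oo (out of 4)
stem texture: Hh × hh → 2 Hh, 2 hh → 2 H_ : 2 hh (out of 4)
Combine (counts out of 4 × 4 = 16): round/hairy (O_H_) = 3×2 = 6; round/smooth (O_hh) = 3×2 = 6; oval/hairy (ooH_) = 1×2 = 2; oval/smooth (oohh) = 1×2 = 2
Phenotype counts (out of 16): 6 round/hairy, 6 round/smooth, 2 oval/hairy, 2 oval/smooth
oval/hairy: 2 out of 16 → fraction 1/8
Expected count = 1/8 × 848 = 106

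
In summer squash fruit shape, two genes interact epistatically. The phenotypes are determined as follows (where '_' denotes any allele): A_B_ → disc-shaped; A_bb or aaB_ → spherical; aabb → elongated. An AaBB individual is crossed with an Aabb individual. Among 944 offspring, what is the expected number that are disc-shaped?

Cross: AaBB × Aabb — consider each gene separately:
A gene: Aa × Aa → 1 AA, 2 Aa, 1 aa → 3 A_ : 1 aa (out of 4)
B gene: BB × bb → 4 Bb → 4 B_ (out of 4)
Genotype classes (out of 4 × 4 = 16): A_B_ = 3×4 = 12; aaB_ = 1×4 = 4
Apply the phenotype rules: A_B_ (12) → disc-shaped; aaB_ (4) → spherical
Phenotype counts (out of 16): 12 disc-shaped, 4 spherical
disc-shaped: 12 out of 16 → fraction 3/4
Expected count = 3/4 × 944 = 708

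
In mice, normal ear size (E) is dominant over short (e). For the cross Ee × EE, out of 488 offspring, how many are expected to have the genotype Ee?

Punnett square for Ee × EE:
Offspring genotypes: 2 EE, 2 Ee
Total offspring: 4
Count with target: 2
Probability: 2/4 = 1/2
Expected count = 1/2 × 488 = 244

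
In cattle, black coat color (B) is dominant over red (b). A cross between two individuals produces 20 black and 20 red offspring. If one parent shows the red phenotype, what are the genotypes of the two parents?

Observed offspring: 20 black, 20 red
The observed ratio simplifies to 1:1. One parent shows red, so its genotype must be bb. A 1:1 offspring split requires the other parent to be heterozygous (Bb).
Parent genotypes: bb × Bb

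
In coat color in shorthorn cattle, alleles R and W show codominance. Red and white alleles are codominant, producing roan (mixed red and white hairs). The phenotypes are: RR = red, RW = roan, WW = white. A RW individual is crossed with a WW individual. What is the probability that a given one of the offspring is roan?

Punnett square for RW × WW:
Offspring genotypes: 2 RW, 2 WW
Phenotype counts: 2 roan, 2 white
roan: 2 out of 4
Probability: 2/4 = 1/2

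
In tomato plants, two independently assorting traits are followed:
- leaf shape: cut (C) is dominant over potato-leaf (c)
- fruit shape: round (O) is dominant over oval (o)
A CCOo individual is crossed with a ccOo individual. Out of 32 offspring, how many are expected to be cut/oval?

Dihybrid cross CCOo × ccOo — consider each gene separately:
leaf shape: CC × cc → 4 Cc → 4 C_ (out of 4)
fruit shape: Oo × Oo → 1 OO, 2 Oo, 1 oo → 3 O_ : 1 oo (out of 4)
Combine (counts out of 4 × 4 = 16): cut/round (C_O_) = 4×3 = 12; cut/oval (C_oo) = 4×1 = 4
Phenotype counts (out of 16): 12 cut/round, 4 cut/oval
cut/oval: 4 out of 16 → fraction 1/4
Expected count = 1/4 × 32 = 8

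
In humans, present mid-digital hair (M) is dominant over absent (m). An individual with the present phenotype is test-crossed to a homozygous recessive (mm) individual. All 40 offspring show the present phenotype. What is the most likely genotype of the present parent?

Test cross: ? × mm
All offspring are present.
If the unknown parent were heterozygous (Mm), about half of 40 offspring would be absent; none are. The unknown parent is most likely homozygous dominant (MM).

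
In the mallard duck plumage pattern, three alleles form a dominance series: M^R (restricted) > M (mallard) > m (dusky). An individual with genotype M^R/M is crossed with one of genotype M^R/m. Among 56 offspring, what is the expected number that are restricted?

Cross: M^R/M × M^R/m
Allele dominance: M^R > M > m
Offspring genotypes: 1 M^R/M^R, 1 M^R/m, 1 M^R/M, 1 M/m
Phenotype counts: 3 restricted, 1 mallard
restricted: 3 out of 4 → fraction 3/4
Expected count = 3/4 × 56 = 42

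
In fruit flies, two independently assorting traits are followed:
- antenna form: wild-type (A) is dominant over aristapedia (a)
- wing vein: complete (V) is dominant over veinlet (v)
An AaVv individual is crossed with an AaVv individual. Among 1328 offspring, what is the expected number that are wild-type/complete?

Dihybrid cross AaVv × AaVv — consider each gene separately:
antenna form: Aa × Aa → 1 AA, 2 Aa, 1 aa → 3 A_ : 1 aa (out of 4)
wing vein: Vv × Vv → 1 VV, 2 Vv, 1 vv → 3 V_ : 1 vv (out of 4)
Combine (counts out of 4 × 4 = 16): wild-type/complete (A_V_) = 3×3 = 9; wild-type/veinlet (A_vv) = 3×1 = 3; aristapedia/complete (aaV_) = 1×3 = 3; aristapedia/veinlet (aavv) = 1×1 = 1
Phenotype counts (out of 16): 9 wild-type/complete, 3 wild-type/veinlet, 3 aristapedia/complete, 1 aristapedia/veinlet
wild-type/complete: 9 out of 16 → fraction 9/16
Expected count = 9/16 × 1328 = 747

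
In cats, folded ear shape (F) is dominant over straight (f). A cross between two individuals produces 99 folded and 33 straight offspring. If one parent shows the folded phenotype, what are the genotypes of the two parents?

Observed offspring: 99 folded, 33 straight
The observed ratio simplifies to 3:1. Straight (ff) offspring appear, so each parent must contribute one f allele. The parent stated to show folded carries F, so it is Ff. The other parent is then either Ff or ff: Ff × ff would give a 1:1 split, whereas Ff × Ff gives 3:1 — matching the data. So both parents are heterozygous (Ff × Ff).
Parent genotypes: Ff × Ff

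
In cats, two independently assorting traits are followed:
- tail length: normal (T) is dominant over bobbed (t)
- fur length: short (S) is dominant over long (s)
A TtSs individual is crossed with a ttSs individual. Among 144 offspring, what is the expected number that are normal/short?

Dihybrid cross TtSs × ttSs — consider each gene separately:
tail length: Tt × tt → 2 Tt, 2 tt → 2 T_ : 2 tt (out of 4)
fur length: Ss × Ss → 1 SS, 2 Ss, 1 ss → 3 S_ : 1 ss (out of 4)
Combine (counts out of 4 × 4 = 16): normal/short (T_S_) = 2×3 = 6; normal/long (T_ss) = 2×1 = 2; bobbed/short (ttS_) = 2×3 = 6; bobbed/long (ttss) = 2×1 = 2
Phenotype counts (out of 16): 6 normal/short, 2 normal/long, 6 bobbed/short, 2 bobbed/long
normal/short: 6 out of 16 → fraction 3/8
Expected count = 3/8 × 144 = 54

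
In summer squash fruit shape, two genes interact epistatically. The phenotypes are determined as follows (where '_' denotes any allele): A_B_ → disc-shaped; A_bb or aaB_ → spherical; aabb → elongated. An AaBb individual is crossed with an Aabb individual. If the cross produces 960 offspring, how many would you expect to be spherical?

Cross: AaBb × Aabb — consider each gene separately:
A gene: Aa × Aa → 1 AA, 2 Aa, 1 aa → 3 A_ : 1 aa (out of 4)
B gene: Bb × bb → 2 Bb, 2 bb → 2 B_ : 2 bb (out of 4)
Genotype classes (out of 4 × 4 = 16): A_B_ = 3×2 = 6; A_bb = 3×2 = 6; aaB_ = 1×2 = 2; aabb = 1×2 = 2
Apply the phenotype rules: A_B_ (6) → disc-shaped; A_bb (6) + aaB_ (2) → spherical; aabb (2) → elongated
Phenotype counts (out of 16): 6 disc-shaped, 8 spherical, 2 elongated
spherical: 8 out of 16 → fraction 1/2
Expected count = 1/2 × 960 = 480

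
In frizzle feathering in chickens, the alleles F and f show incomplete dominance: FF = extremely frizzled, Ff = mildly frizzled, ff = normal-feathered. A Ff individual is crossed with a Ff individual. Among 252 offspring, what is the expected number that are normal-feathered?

Punnett square for Ff × Ff:
Offspring genotypes: 1 FF, 2 Ff, 1 ff
Phenotype counts: 1 extremely frizzled, 2 mildly frizzled, 1 normal-feathered
normal-feathered: 1 out of 4 → fraction 1/4
Expected count = 1/4 × 252 = 63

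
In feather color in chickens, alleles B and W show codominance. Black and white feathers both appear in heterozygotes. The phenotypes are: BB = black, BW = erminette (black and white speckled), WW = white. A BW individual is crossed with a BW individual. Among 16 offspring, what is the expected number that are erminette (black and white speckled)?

Punnett square for BW × BW:
Offspring genotypes: 1 BB, 2 BW, 1 WW
Phenotype counts: 1 black, 2 erminette (black and white speckled), 1 white
erminette (black and white speckled): 2 out of 4 → fraction 1/2
Expected count = 1/2 × 16 = 8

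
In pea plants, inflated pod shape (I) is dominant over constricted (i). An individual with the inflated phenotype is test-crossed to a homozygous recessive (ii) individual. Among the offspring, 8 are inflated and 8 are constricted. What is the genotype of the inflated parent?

Test cross: ? × ii
Offspring: 8 inflated, 8 constricted — approximately 1:1.
A 1:1 ratio in a test cross indicates the unknown parent is heterozygous (Ii).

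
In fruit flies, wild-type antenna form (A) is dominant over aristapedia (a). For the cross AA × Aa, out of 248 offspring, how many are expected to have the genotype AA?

Punnett square for AA × Aa:
Offspring genotypes: 2 AA, 2 Aa
Total offspring: 4
Count with target: 2
Probability: 2/4 = 1/2
Expected count = 1/2 × 248 = 124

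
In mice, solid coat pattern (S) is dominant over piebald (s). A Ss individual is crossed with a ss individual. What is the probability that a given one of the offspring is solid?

Punnett square for Ss × ss:
Offspring genotypes: 2 Ss, 2 ss
solid: 2, piebald: 2
solid: 2 out of 4
Probability: 2/4 = 1/2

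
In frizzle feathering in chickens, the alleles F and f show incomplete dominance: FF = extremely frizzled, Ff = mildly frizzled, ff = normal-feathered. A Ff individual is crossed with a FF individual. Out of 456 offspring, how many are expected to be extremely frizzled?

Punnett square for Ff × FF:
Offspring genotypes: 2 FF, 2 Ff
Phenotype counts: 2 extremely frizzled, 2 mildly frizzled
extremely frizzled: 2 out of 4 → fraction 1/2
Expected count = 1/2 × 456 = 228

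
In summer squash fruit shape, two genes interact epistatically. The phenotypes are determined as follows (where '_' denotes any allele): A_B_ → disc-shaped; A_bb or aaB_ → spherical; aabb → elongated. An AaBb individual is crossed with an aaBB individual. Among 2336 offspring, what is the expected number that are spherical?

Cross: AaBb × aaBB — consider each gene separately:
A gene: Aa × aa → 2 Aa, 2 aa → 2 A_ : 2 aa (out of 4)
B gene: Bb × BB → 2 BB, 2 Bb → 4 B_ (out of 4)
Genotype classes (out of 4 × 4 = 16): A_B_ = 2×4 = 8; aaB_ = 2×4 = 8
Apply the phenotype rules: A_B_ (8) → disc-shaped; aaB_ (8) → spherical
Phenotype counts (out of 16): 8 disc-shaped, 8 spherical
spherical: 8 out of 16 → fraction 1/2
Expected count = 1/2 × 2336 = 1168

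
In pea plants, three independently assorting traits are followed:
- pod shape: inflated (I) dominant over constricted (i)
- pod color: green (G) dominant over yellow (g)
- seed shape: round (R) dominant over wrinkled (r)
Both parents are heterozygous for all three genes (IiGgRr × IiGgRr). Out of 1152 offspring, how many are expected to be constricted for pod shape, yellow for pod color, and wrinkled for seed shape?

Trihybrid cross: IiGgRr × IiGgRr
Each trait segregates independently with a 3:1 phenotypic ratio, so each gene contributes 3/4 (dominant) or 1/4 (recessive).
Target: constricted (pod shape), yellow (pod color), wrinkled (seed shape)
Probability = product of independent per-trait probabilities
= 1/4 × 1/4 × 1/4 = 1/64
Expected count = 1/64 × 1152 = 18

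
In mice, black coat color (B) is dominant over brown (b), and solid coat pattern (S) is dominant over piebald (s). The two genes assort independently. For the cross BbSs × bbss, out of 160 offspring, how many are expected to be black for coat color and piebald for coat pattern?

Dihybrid cross BbSs × bbss — consider each gene separately:
coat color: Bb × bb → 2 Bb, 2 bb → 2 B_ : 2 bb (out of 4)
coat pattern: Ss × ss → 2 Ss, 2 ss → 2 S_ : 2 ss (out of 4)
Looking for: black (B_) and piebald (ss)
P(black) = 2/4, P(piebald) = 2/4
P(both) = 2/4 × 2/4 = 4/16 = 1/4
Expected count = 1/4 × 160 = 40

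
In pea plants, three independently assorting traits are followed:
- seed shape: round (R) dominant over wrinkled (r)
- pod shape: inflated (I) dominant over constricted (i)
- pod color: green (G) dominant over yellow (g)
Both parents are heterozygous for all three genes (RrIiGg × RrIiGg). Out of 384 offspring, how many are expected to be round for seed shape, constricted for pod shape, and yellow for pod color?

Trihybrid cross: RrIiGg × RrIiGg
Each trait segregates independently with a 3:1 phenotypic ratio, so each gene contributes 3/4 (dominant) or 1/4 (recessive).
Target: round (seed shape), constricted (pod shape), yellow (pod color)
Probability = product of independent per-trait probabilities
= 3/4 × 1/4 × 1/4 = 3/64
Expected count = 3/64 × 384 = 18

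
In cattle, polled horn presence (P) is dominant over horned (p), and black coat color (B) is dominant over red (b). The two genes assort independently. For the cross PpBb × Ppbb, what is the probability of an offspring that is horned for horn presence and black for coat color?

Dihybrid cross PpBb × Ppbb — consider each gene separately:
horn presence: Pp × Pp → 1 PP, 2 Pp, 1 pp → 3 P_ : 1 pp (out of 4)
coat color: Bb × bb → 2 Bb, 2 bb → 2 B_ : 2 bb (out of 4)
Looking for: horned (pp) and black (B_)
P(horned) = 1/4, P(black) = 2/4
P(both) = 1/4 × 2/4 = 2/16 = 1/8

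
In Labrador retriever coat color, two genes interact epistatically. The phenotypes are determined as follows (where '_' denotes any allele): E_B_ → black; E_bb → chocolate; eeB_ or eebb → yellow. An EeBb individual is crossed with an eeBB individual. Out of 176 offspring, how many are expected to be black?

Cross: EeBb × eeBB — consider each gene separately:
E gene: Ee × ee → 2 Ee, 2 ee → 2 E_ : 2 ee (out of 4)
B gene: Bb × BB → 2 BB, 2 Bb → 4 B_ (out of 4)
Genotype classes (out of 4 × 4 = 16): E_B_ = 2×4 = 8; eeB_ = 2×4 = 8
Apply the phenotype rules: E_B_ (8) → black; eeB_ (8) → yellow
Phenotype counts (out of 16): 8 black, 8 yellow
black: 8 out of 16 → fraction 1/2
Expected count = 1/2 × 176 = 88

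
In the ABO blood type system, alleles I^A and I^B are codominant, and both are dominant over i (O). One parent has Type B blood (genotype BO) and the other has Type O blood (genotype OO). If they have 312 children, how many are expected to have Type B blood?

Cross: BO × OO
Possible offspring genotypes: 2 BO, 2 OO
Blood type counts: 2 Type B, 2 Type O
Probability of Type B: 2/4 = 1/2
Expected count = 1/2 × 312 = 156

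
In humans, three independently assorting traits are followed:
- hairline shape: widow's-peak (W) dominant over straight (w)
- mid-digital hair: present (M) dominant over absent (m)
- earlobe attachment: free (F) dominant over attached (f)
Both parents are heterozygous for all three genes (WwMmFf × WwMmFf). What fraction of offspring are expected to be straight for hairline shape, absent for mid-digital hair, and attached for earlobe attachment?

Trihybrid cross: WwMmFf × WwMmFf
Each trait segregates independently with a 3:1 phenotypic ratio, so each gene contributes 3/4 (dominant) or 1/4 (recessive).
Target: straight (hairline shape), absent (mid-digital hair), attached (earlobe attachment)
Probability = product of independent per-trait probabilities
= 1/4 × 1/4 × 1/4 = 1/64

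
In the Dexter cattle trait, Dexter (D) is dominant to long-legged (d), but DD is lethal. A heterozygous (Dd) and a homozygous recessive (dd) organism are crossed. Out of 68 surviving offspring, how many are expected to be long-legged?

Cross: Dd × dd
Punnett square offspring (before lethality): 2 Dd, 2 dd
No DD offspring are produced in this cross.
long-legged: 2 out of 4 → fraction 1/2
Expected count = 1/2 × 68 = 34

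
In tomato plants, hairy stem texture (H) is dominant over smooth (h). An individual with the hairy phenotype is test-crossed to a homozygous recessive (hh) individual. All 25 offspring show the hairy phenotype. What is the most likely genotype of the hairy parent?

Test cross: ? × hh
All offspring are hairy.
If the unknown parent were heterozygous (Hh), about half of 25 offspring would be smooth; none are. The unknown parent is most likely homozygous dominant (HH).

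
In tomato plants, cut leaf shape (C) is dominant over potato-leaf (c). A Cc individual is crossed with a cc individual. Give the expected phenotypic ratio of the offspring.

Punnett square for Cc × cc:
Offspring genotypes: 2 Cc, 2 cc
cut: 2, potato-leaf: 2
Ratio: 1:1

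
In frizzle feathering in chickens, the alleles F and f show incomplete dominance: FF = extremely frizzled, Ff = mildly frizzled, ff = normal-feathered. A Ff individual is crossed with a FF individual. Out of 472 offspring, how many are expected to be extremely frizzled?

Punnett square for Ff × FF:
Offspring genotypes: 2 FF, 2 Ff
Phenotype counts: 2 extremely frizzled, 2 mildly frizzled
extremely frizzled: 2 out of 4 → fraction 1/2
Expected count = 1/2 × 472 = 236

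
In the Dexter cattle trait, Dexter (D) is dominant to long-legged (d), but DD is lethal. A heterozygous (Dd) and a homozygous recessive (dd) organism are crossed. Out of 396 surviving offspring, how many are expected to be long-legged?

Cross: Dd × dd
Punnett square offspring (before lethality): 2 Dd, 2 dd
No DD offspring are produced in this cross.
long-legged: 2 out of 4 → fraction 1/2
Expected count = 1/2 × 396 = 198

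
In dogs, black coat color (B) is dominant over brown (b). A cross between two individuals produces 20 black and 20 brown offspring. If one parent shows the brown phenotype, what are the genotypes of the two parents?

Observed offspring: 20 black, 20 brown
The observed ratio simplifies to 1:1. One parent shows brown, so its genotype must be bb. A 1:1 offspring split requires the other parent to be heterozygous (Bb).
Parent genotypes: bb × Bb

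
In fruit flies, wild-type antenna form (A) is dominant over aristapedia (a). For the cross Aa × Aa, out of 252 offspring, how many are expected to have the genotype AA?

Punnett square for Aa × Aa:
Offspring genotypes: 1 AA, 2 Aa, 1 aa
Total offspring: 4
Count with target: 1
Probability: 1/4
Expected count = 1/4 × 252 = 63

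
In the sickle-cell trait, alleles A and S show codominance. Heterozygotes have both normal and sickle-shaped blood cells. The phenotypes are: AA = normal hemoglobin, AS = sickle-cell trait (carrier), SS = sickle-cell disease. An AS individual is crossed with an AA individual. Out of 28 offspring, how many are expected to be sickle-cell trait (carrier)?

Punnett square for AS × AA:
Offspring genotypes: 2 AA, 2 AS
Phenotype counts: 2 normal hemoglobin, 2 sickle-cell trait (carrier)
sickle-cell trait (carrier): 2 out of 4 → fraction 1/2
Expected count = 1/2 × 28 = 14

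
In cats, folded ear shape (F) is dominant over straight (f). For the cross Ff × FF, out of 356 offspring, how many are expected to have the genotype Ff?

Punnett square for Ff × FF:
Offspring genotypes: 2 FF, 2 Ff
Total offspring: 4
Count with target: 2
Probability: 2/4 = 1/2
Expected count = 1/2 × 356 = 178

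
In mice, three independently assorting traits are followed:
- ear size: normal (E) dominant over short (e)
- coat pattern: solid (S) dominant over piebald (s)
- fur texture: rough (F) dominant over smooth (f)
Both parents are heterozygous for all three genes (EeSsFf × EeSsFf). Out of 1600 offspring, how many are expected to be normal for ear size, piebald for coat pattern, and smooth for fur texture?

Trihybrid cross: EeSsFf × EeSsFf
Each trait segregates independently with a 3:1 phenotypic ratio, so each gene contributes 3/4 (dominant) or 1/4 (recessive).
Target: normal (ear size), piebald (coat pattern), smooth (fur texture)
Probability = product of independent per-trait probabilities
= 3/4 × 1/4 × 1/4 = 3/64
Expected count = 3/64 × 1600 = 75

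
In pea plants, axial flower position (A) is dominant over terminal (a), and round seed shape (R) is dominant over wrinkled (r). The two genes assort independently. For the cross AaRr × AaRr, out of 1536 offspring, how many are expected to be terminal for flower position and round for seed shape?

Dihybrid cross AaRr × AaRr — consider each gene separately:
flower position: Aa × Aa → 1 AA, 2 Aa, 1 aa → 3 A_ : 1 aa (out of 4)
seed shape: Rr × Rr → 1 RR, 2 Rr, 1 rr → 3 R_ : 1 rr (out of 4)
Looking for: terminal (aa) and round (R_)
P(terminal) = 1/4, P(round) = 3/4
P(both) = 1/4 × 3/4 = 3/16
Expected count = 3/16 × 1536 = 288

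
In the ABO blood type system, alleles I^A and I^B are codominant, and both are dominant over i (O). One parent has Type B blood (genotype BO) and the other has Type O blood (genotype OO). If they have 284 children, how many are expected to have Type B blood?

Cross: BO × OO
Possible offspring genotypes: 2 BO, 2 OO
Blood type counts: 2 Type B, 2 Type O
Probability of Type B: 2/4 = 1/2
Expected count = 1/2 × 284 = 142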